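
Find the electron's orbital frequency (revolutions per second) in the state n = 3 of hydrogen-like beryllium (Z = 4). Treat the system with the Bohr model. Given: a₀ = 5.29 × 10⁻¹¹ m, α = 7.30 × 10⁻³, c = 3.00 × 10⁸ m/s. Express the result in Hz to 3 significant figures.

3.90 × 10¹⁵ Hz

r = n²a₀/Z = 1.19 × 10⁻¹⁰ m, v = Zαc/n = 2.92 × 10⁶ m/s
f = v/(2πr) = 3.90 × 10¹⁵ Hz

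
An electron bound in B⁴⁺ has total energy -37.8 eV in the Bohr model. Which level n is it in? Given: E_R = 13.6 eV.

3

E_n = −E_R Z²/n² ⇒ n² = E_R Z²/(−E_n) = 13.6 × 5² / 37.8 ≈ 8.99
n = 3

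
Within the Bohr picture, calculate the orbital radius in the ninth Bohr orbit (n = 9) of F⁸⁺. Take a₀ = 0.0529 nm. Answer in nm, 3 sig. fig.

0.476 nm

r_n = n²a₀/Z = 9² × 0.0529 / 9
    = 81 × 0.0529 / 9 = 0.476 nm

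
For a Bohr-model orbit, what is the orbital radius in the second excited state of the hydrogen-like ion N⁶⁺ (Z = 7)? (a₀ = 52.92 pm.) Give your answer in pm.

68.04 pm

r_n = n²a₀/Z = 3² × 52.92 / 7
    = 9 × 52.92 / 7 = 68.04 pm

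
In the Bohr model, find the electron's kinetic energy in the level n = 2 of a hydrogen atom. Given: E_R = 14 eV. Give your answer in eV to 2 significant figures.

For a Coulomb orbit the virial theorem gives K = −E_n.
E_n = −E_R·Z²/n², so K = E_R·Z²/n² = 14 × 1²/2² = 3.5 eV

3.5 eV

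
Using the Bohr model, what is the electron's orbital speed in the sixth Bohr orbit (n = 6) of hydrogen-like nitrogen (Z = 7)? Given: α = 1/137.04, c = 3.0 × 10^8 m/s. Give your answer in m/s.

2.6 × 10^6 m/s

v_n = Zαc/n = 7 × 0.0073 × 3.0 × 10^8 / 6
    = 2.6 × 10^6 m/s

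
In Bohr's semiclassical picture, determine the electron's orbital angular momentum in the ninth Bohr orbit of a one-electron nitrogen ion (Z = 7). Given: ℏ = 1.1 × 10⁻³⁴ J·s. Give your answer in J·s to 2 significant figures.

9.9 × 10⁻³⁴ J·s

L_n = nℏ = 9 × 1.1 × 10⁻³⁴ = 9.9 × 10⁻³⁴ J·s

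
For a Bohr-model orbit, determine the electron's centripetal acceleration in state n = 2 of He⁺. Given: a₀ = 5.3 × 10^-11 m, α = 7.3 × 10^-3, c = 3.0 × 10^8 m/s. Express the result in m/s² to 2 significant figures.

4.5 × 10^22 m/s²

r = n²a₀/Z = 1.1 × 10^-10 m, v = Zαc/n = 2.2 × 10^6 m/s
a = v²/r = (2.2 × 10^6)² / 1.1 × 10^-10 = 4.5 × 10^22 m/s²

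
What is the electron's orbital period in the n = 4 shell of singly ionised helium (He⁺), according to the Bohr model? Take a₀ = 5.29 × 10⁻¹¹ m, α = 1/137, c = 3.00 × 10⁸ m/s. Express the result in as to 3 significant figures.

2430 as

r = n²a₀/Z = 4²·5.29 × 10⁻¹¹/2 = 4.23 × 10⁻¹⁰ m
v = Zαc/n = 2·0.00730·3.00 × 10⁸/4 = 1.09 × 10⁶ m/s
T = 2πr/v = 2.43 × 10⁻¹⁵ s = 2430 as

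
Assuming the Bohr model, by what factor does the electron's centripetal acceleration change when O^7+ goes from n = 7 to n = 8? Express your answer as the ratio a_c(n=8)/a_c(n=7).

2401/4096

a_c ∝ Z^3 · n^-4; with Z fixed, a_c ∝ n^-4.
a_c(n=8)/a_c(n=7) = (8/7)^-4 = 2401/4096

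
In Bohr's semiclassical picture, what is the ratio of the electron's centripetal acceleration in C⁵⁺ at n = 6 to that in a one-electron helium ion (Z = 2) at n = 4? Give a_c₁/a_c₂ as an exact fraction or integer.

a_c ∝ Z^3 · n^-4
a_c₁/a_c₂ = (6/2)^3 · (6/4)^-4 = 16/3

16/3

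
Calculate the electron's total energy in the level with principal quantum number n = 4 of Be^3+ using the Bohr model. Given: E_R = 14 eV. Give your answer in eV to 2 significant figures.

-14 eV

E_n = −E_R·Z²/n² = −14 × 4²/4² = -14 eV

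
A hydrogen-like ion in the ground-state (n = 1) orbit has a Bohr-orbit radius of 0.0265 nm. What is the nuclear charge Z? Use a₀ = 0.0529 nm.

2

r_n = n²a₀/Z ⇒ Z = n²a₀/r = 1² × 0.0529 / 0.0265 ≈ 2.00
Z = 2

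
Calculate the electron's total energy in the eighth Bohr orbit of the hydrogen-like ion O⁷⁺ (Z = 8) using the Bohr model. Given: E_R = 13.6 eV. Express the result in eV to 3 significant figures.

-13.6 eV

E_n = −E_R·Z²/n² = −13.6 × 8²/8² = -13.6 eV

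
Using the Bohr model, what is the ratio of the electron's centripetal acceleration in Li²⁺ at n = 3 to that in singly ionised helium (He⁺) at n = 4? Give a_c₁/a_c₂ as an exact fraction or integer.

a_c ∝ Z^3 · n^-4
a_c₁/a_c₂ = (3/2)^3 · (3/4)^-4 = 32/3

32/3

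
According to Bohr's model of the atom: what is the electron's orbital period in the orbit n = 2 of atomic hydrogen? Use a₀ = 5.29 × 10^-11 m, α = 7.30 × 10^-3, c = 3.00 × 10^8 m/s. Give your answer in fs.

1.21 fs

r = n²a₀/Z = 2²·5.29 × 10^-11/1 = 2.12 × 10^-10 m
v = Zαc/n = 1·0.00730·3.00 × 10^8/2 = 1.09 × 10^6 m/s
T = 2πr/v = 1.21 × 10^-15 s = 1.21 fs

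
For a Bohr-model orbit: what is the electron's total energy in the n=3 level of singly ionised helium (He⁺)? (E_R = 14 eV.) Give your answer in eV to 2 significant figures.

E_n = −E_R·Z²/n² = −14 × 2²/3² = -6.2 eV

-6.2 eV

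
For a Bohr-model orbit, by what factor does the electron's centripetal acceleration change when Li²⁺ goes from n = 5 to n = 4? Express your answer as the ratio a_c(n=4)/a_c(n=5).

625/256

a_c ∝ Z^3 · n^-4; with Z fixed, a_c ∝ n^-4.
a_c(n=4)/a_c(n=5) = (4/5)^-4 = 625/256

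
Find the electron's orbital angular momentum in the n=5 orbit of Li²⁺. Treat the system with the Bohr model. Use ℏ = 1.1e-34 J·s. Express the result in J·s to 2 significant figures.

L_n = nℏ = 5 × 1.1e-34 = 5.5e-34 J·s

5.5e-34 J·s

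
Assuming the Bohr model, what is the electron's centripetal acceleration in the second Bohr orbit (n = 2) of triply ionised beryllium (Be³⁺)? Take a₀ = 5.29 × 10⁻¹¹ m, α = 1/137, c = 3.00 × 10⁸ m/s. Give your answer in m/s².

3.63 × 10²³ m/s²

r = n²a₀/Z = 5.29 × 10⁻¹¹ m, v = Zαc/n = 4.38 × 10⁶ m/s
a = v²/r = (4.38 × 10⁶)² / 5.29 × 10⁻¹¹ = 3.63 × 10²³ m/s²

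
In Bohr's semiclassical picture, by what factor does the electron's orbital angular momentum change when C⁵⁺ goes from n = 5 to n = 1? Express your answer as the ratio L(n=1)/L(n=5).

L = nℏ depends only on n, so L ∝ n.
L(n=1)/L(n=5) = (1/5)^1 = 1/5

1/5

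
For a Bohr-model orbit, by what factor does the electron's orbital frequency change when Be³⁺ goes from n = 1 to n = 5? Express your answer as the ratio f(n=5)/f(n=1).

f ∝ Z^2 · n^-3; with Z fixed, f ∝ n^-3.
f(n=5)/f(n=1) = (5/1)^-3 = 1/125

1/125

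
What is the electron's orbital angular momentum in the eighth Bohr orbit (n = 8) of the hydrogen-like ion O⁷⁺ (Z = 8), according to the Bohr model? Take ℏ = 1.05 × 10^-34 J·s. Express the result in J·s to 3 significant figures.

8.40 × 10^-34 J·s

L_n = nℏ = 8 × 1.05 × 10^-34 = 8.40 × 10^-34 J·s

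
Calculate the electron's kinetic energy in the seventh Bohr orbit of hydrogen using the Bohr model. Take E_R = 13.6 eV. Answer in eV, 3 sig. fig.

For a Coulomb orbit the virial theorem gives K = −E_n.
E_n = −E_R·Z²/n², so K = E_R·Z²/n² = 13.6 × 1²/7² = 0.278 eV

0.278 eV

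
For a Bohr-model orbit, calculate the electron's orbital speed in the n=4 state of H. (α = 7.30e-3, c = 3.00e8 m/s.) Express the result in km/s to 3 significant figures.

v_n = Zαc/n = 1 × 0.00730 × 3.00e8 / 4
    = 548 km/s

548 km/s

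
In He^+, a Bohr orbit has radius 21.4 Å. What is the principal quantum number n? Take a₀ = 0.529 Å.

r_n = n²a₀/Z ⇒ n² = rZ/a₀ = 21.4 × 2 / 0.529 ≈ 80.91
n = 9

9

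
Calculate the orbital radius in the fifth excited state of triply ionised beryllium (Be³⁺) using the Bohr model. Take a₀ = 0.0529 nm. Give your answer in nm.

r_n = n²a₀/Z = 6² × 0.0529 / 4
    = 36 × 0.0529 / 4 = 0.476 nm

0.476 nm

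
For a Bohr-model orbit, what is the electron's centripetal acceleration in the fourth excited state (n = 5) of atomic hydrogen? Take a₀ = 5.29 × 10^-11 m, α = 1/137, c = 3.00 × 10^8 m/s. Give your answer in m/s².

1.45 × 10^20 m/s²

r = n²a₀/Z = 1.32 × 10^-9 m, v = Zαc/n = 4.38 × 10^5 m/s
a = v²/r = (4.38 × 10^5)² / 1.32 × 10^-9 = 1.45 × 10^20 m/s²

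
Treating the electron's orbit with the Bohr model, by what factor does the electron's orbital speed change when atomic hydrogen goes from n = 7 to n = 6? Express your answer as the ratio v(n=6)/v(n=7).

7/6

v ∝ Z^1 · n^-1; with Z fixed, v ∝ n^-1.
v(n=6)/v(n=7) = (6/7)^-1 = 7/6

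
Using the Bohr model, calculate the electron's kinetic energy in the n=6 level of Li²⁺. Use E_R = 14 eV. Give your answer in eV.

3.5 eV

For a Coulomb orbit the virial theorem gives K = −E_n.
E_n = −E_R·Z²/n², so K = E_R·Z²/n² = 14 × 3²/6² = 3.5 eV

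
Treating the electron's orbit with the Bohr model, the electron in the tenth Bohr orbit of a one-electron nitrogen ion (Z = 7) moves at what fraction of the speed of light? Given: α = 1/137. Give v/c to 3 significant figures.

0.00511

v_n = Zαc/n, so v/c = Zα/n = 7 × 0.00730 / 10 = 0.00511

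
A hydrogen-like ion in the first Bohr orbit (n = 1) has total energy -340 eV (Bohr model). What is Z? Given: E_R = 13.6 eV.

E_n = −E_R Z²/n² ⇒ Z² = −E_n n²/E_R = 340 × 1² / 13.6 ≈ 25.00
Z = 5

5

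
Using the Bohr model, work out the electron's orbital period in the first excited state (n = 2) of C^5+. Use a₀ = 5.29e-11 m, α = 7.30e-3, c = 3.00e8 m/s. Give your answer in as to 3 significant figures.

r = n²a₀/Z = 2²·5.29e-11/6 = 3.53e-11 m
v = Zαc/n = 6·0.00730·3.00e8/2 = 6.57e6 m/s
T = 2πr/v = 3.37e-17 s = 33.7 as

33.7 as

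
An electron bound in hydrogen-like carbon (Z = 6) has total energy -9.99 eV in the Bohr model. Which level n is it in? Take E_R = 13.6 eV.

E_n = −E_R Z²/n² ⇒ n² = E_R Z²/(−E_n) = 13.6 × 6² / 9.99 ≈ 49.01
n = 7

7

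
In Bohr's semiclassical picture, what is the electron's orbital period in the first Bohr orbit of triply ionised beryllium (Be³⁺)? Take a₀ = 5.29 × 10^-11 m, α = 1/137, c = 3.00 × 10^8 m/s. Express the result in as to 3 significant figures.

9.49 as

r = n²a₀/Z = 1²·5.29 × 10^-11/4 = 1.32 × 10^-11 m
v = Zαc/n = 4·0.00730·3.00 × 10^8/1 = 8.76 × 10^6 m/s
T = 2πr/v = 9.49 × 10^-18 s = 9.49 as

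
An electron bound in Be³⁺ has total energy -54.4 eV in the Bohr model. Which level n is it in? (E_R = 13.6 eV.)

E_n = −E_R Z²/n² ⇒ n² = E_R Z²/(−E_n) = 13.6 × 4² / 54.4 ≈ 4.00
n = 2

2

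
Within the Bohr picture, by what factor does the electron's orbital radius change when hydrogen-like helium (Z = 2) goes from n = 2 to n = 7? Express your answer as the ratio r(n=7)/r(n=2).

r ∝ Z^-1 · n^2; with Z fixed, r ∝ n^2.
r(n=7)/r(n=2) = (7/2)^2 = 49/4

49/4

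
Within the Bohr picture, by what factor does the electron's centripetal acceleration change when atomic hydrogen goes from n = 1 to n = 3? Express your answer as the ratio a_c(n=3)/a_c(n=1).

a_c ∝ Z^3 · n^-4; with Z fixed, a_c ∝ n^-4.
a_c(n=3)/a_c(n=1) = (3/1)^-4 = 1/81

1/81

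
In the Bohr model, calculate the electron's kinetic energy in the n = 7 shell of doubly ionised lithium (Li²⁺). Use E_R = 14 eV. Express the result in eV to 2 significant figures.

For a Coulomb orbit the virial theorem gives K = −E_n.
E_n = −E_R·Z²/n², so K = E_R·Z²/n² = 14 × 3²/7² = 2.6 eV

2.6 eV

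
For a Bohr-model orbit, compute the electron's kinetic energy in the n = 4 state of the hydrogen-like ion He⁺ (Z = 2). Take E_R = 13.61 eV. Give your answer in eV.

3.402 eV

For a Coulomb orbit the virial theorem gives K = −E_n.
E_n = −E_R·Z²/n², so K = E_R·Z²/n² = 13.61 × 2²/4² = 3.402 eV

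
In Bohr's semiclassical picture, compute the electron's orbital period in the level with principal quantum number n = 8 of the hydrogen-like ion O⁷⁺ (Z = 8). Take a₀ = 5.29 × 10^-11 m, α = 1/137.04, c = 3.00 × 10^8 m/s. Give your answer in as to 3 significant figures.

1210 as

r = n²a₀/Z = 8²·5.29 × 10^-11/8 = 4.23 × 10^-10 m
v = Zαc/n = 8·0.00730·3.00 × 10^8/8 = 2.19 × 10^6 m/s
T = 2πr/v = 1.21 × 10^-15 s = 1210 as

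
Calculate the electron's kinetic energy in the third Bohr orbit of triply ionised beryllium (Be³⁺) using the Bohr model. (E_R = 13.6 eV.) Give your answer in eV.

For a Coulomb orbit the virial theorem gives K = −E_n.
E_n = −E_R·Z²/n², so K = E_R·Z²/n² = 13.6 × 4²/3² = 24.2 eV

24.2 eV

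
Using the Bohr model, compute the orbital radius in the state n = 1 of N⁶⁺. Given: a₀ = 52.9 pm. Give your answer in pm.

r_n = n²a₀/Z = 1² × 52.9 / 7
    = 1 × 52.9 / 7 = 7.56 pm

7.56 pm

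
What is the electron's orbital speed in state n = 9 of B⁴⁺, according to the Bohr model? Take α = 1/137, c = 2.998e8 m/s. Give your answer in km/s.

v_n = Zαc/n = 5 × 0.007299 × 2.998e8 / 9
    = 1216 km/s

1216 km/s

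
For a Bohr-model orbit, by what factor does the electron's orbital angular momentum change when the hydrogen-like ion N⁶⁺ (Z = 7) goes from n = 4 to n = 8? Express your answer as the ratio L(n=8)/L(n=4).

L = nℏ depends only on n, so L ∝ n.
L(n=8)/L(n=4) = (8/4)^1 = 2

2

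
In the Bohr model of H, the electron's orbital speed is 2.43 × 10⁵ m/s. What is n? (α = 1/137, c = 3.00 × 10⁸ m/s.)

9

v_n = Zαc/n ⇒ n = Zαc/v = 1 × 0.00730 × 3.00 × 10⁸ / 2.43 × 10⁵ ≈ 9.01
n = 9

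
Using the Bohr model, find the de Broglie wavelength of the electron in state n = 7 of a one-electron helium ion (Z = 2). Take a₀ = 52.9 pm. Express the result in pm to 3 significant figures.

The Bohr quantisation condition is nλ = 2πr_n.
r_n = n²a₀/Z = 1300 pm
λ = 2πr_n/n = 2π·1300/7 = 1160 pm

1160 pm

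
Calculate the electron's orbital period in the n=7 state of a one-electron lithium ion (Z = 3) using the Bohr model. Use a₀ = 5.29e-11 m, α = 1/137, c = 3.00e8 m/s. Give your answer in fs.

5.78 fs

r = n²a₀/Z = 7²·5.29e-11/3 = 8.64e-10 m
v = Zαc/n = 3·0.00730·3.00e8/7 = 9.38e5 m/s
T = 2πr/v = 5.78e-15 s = 5.78 fs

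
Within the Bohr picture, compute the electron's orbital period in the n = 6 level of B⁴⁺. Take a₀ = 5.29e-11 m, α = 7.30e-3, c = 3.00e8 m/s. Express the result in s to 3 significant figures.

1.31e-15 s

r = n²a₀/Z = 6²·5.29e-11/5 = 3.81e-10 m
v = Zαc/n = 5·0.00730·3.00e8/6 = 1.82e6 m/s
T = 2πr/v = 1.31e-15 s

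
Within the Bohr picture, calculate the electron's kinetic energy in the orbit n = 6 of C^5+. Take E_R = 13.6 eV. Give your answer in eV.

For a Coulomb orbit the virial theorem gives K = −E_n.
E_n = −E_R·Z²/n², so K = E_R·Z²/n² = 13.6 × 6²/6² = 13.6 eV

13.6 eV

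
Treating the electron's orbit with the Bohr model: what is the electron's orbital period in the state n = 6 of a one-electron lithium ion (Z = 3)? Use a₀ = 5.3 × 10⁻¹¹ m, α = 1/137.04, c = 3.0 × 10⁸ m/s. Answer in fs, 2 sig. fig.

3.7 fs

r = n²a₀/Z = 6²·5.3 × 10⁻¹¹/3 = 6.4 × 10⁻¹⁰ m
v = Zαc/n = 3·0.0073·3.0 × 10⁸/6 = 1.1 × 10⁶ m/s
T = 2πr/v = 3.7 × 10⁻¹⁵ s = 3.7 fs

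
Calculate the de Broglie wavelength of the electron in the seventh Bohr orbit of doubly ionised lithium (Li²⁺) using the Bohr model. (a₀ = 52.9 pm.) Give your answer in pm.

776 pm

The Bohr quantisation condition is nλ = 2πr_n.
r_n = n²a₀/Z = 864 pm
λ = 2πr_n/n = 2π·864/7 = 776 pm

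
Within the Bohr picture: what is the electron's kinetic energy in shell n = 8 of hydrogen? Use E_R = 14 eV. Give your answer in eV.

0.22 eV

For a Coulomb orbit the virial theorem gives K = −E_n.
E_n = −E_R·Z²/n², so K = E_R·Z²/n² = 14 × 1²/8² = 0.22 eV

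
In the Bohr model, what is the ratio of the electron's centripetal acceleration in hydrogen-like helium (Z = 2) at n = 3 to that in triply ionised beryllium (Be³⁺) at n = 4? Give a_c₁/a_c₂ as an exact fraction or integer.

32/81

a_c ∝ Z^3 · n^-4
a_c₁/a_c₂ = (2/4)^3 · (3/4)^-4 = 32/81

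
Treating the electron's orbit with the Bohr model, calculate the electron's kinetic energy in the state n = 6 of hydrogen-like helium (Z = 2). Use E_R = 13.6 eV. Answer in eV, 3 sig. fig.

For a Coulomb orbit the virial theorem gives K = −E_n.
E_n = −E_R·Z²/n², so K = E_R·Z²/n² = 13.6 × 2²/6² = 1.51 eV

1.51 eV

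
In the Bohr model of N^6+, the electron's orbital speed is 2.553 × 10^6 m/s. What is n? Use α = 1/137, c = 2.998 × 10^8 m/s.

6

v_n = Zαc/n ⇒ n = Zαc/v = 7 × 0.007299 × 2.998 × 10^8 / 2.553 × 10^6 ≈ 6.00
n = 6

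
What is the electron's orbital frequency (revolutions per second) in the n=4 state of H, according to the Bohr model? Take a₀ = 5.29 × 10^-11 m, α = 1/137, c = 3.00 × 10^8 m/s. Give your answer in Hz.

1.03 × 10^14 Hz

r = n²a₀/Z = 8.46 × 10^-10 m, v = Zαc/n = 5.47 × 10^5 m/s
f = v/(2πr) = 1.03 × 10^14 Hz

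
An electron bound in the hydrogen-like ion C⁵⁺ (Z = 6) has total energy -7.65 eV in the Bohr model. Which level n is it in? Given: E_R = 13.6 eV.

E_n = −E_R Z²/n² ⇒ n² = E_R Z²/(−E_n) = 13.6 × 6² / 7.65 ≈ 64.00
n = 8

8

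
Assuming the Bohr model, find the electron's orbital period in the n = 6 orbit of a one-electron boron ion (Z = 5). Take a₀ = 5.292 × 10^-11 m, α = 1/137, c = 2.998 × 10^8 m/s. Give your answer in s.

r = n²a₀/Z = 6²·5.292 × 10^-11/5 = 3.810 × 10^-10 m
v = Zαc/n = 5·0.007299·2.998 × 10^8/6 = 1.824 × 10^6 m/s
T = 2πr/v = 1.313 × 10^-15 s

1.313 × 10^-15 s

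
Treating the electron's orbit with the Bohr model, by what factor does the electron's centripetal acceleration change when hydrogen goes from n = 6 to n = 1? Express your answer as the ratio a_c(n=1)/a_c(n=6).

a_c ∝ Z^3 · n^-4; with Z fixed, a_c ∝ n^-4.
a_c(n=1)/a_c(n=6) = (1/6)^-4 = 1296

1296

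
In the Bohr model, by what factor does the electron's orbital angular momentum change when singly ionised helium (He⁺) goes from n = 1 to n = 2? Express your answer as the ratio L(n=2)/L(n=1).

2

L = nℏ depends only on n, so L ∝ n.
L(n=2)/L(n=1) = (2/1)^1 = 2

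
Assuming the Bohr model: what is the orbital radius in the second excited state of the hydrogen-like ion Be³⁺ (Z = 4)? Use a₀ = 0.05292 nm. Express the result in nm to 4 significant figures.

r_n = n²a₀/Z = 3² × 0.05292 / 4
    = 9 × 0.05292 / 4 = 0.1191 nm

0.1191 nm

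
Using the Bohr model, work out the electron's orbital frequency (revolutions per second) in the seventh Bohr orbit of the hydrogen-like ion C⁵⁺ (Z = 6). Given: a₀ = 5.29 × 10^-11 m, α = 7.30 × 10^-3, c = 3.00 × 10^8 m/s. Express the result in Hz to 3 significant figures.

r = n²a₀/Z = 4.32 × 10^-10 m, v = Zαc/n = 1.88 × 10^6 m/s
f = v/(2πr) = 6.92 × 10^14 Hz

6.92 × 10^14 Hz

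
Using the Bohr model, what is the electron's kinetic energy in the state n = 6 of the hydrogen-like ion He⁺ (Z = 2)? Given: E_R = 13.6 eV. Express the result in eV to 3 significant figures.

For a Coulomb orbit the virial theorem gives K = −E_n.
E_n = −E_R·Z²/n², so K = E_R·Z²/n² = 13.6 × 2²/6² = 1.51 eV

1.51 eV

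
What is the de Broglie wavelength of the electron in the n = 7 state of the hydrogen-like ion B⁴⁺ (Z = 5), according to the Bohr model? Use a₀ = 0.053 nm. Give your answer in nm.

The Bohr quantisation condition is nλ = 2πr_n.
r_n = n²a₀/Z = 0.52 nm
λ = 2πr_n/n = 2π·0.52/7 = 0.47 nm

0.47 nm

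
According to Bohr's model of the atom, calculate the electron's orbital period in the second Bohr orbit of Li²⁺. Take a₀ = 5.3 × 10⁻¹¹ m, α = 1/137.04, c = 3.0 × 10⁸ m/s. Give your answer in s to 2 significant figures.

1.4 × 10⁻¹⁶ s

r = n²a₀/Z = 2²·5.3 × 10⁻¹¹/3 = 7.1 × 10⁻¹¹ m
v = Zαc/n = 3·0.0073·3.0 × 10⁸/2 = 3.3 × 10⁶ m/s
T = 2πr/v = 1.4 × 10⁻¹⁶ s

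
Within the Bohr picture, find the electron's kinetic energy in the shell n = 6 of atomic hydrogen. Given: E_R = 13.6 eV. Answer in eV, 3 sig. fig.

0.378 eV

For a Coulomb orbit the virial theorem gives K = −E_n.
E_n = −E_R·Z²/n², so K = E_R·Z²/n² = 13.6 × 1²/6² = 0.378 eV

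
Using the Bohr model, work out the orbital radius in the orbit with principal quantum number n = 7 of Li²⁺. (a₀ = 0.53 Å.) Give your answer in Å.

r_n = n²a₀/Z = 7² × 0.53 / 3
    = 49 × 0.53 / 3 = 8.7 Å

8.7 Å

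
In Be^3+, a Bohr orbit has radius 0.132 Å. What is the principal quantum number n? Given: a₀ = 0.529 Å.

r_n = n²a₀/Z ⇒ n² = rZ/a₀ = 0.132 × 4 / 0.529 ≈ 1.00
n = 1

1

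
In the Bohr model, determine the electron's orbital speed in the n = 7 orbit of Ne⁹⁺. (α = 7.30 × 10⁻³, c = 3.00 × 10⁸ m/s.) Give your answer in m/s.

v_n = Zαc/n = 10 × 0.00730 × 3.00 × 10⁸ / 7
    = 3.13 × 10⁶ m/s

3.13 × 10⁶ m/s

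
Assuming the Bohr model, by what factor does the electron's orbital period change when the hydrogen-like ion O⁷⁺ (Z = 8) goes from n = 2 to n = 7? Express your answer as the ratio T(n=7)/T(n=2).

343/8

T ∝ Z^-2 · n^3; with Z fixed, T ∝ n^3.
T(n=7)/T(n=2) = (7/2)^3 = 343/8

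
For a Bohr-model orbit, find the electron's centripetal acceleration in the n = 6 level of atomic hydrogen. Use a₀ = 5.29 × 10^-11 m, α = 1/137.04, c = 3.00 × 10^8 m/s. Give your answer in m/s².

r = n²a₀/Z = 1.90 × 10^-9 m, v = Zαc/n = 3.65 × 10^5 m/s
a = v²/r = (3.65 × 10^5)² / 1.90 × 10^-9 = 6.99 × 10^19 m/s²

6.99 × 10^19 m/s²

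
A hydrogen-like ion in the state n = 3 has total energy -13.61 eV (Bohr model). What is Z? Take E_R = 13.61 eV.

3

E_n = −E_R Z²/n² ⇒ Z² = −E_n n²/E_R = 13.61 × 3² / 13.61 ≈ 9.00
Z = 3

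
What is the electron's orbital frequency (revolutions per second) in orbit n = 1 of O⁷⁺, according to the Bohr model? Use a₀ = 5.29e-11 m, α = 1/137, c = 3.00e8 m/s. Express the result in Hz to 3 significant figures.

4.22e17 Hz

r = n²a₀/Z = 6.61e-12 m, v = Zαc/n = 1.75e7 m/s
f = v/(2πr) = 4.22e17 Hz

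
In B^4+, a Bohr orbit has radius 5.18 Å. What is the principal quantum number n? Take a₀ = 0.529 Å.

r_n = n²a₀/Z ⇒ n² = rZ/a₀ = 5.18 × 5 / 0.529 ≈ 48.96
n = 7

7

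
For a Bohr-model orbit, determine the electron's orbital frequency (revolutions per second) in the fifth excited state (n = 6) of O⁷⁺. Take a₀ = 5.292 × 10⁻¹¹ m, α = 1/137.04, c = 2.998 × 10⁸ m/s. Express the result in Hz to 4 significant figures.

r = n²a₀/Z = 2.381 × 10⁻¹⁰ m, v = Zαc/n = 2.917 × 10⁶ m/s
f = v/(2πr) = 1.949 × 10¹⁵ Hz

1.949 × 10¹⁵ Hz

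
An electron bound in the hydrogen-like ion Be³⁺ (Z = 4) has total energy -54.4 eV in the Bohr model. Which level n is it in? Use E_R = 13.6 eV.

2

E_n = −E_R Z²/n² ⇒ n² = E_R Z²/(−E_n) = 13.6 × 4² / 54.4 ≈ 4.00
n = 2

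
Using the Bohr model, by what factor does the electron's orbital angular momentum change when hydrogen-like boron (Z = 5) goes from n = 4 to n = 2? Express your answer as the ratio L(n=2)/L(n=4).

L = nℏ depends only on n, so L ∝ n.
L(n=2)/L(n=4) = (2/4)^1 = 1/2

1/2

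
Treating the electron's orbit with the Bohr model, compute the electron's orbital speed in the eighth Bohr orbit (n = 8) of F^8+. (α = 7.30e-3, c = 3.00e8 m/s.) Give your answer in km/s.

2460 km/s

v_n = Zαc/n = 9 × 0.00730 × 3.00e8 / 8
    = 2460 km/s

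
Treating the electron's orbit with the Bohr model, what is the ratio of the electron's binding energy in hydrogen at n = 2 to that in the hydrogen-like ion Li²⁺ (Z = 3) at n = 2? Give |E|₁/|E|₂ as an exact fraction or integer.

1/9

|E| ∝ Z^2 · n^-2
|E|₁/|E|₂ = (1/3)^2 · (2/2)^-2 = 1/9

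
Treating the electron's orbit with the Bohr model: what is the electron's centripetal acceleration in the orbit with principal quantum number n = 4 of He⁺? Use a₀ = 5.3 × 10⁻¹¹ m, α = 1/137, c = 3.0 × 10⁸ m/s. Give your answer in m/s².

2.8 × 10²¹ m/s²

r = n²a₀/Z = 4.2 × 10⁻¹⁰ m, v = Zαc/n = 1.1 × 10⁶ m/s
a = v²/r = (1.1 × 10⁶)² / 4.2 × 10⁻¹⁰ = 2.8 × 10²¹ m/s²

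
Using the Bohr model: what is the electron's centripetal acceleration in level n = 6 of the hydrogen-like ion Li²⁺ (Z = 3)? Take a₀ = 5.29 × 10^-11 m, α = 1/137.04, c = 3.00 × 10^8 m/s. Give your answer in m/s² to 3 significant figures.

1.89 × 10^21 m/s²

r = n²a₀/Z = 6.35 × 10^-10 m, v = Zαc/n = 1.09 × 10^6 m/s
a = v²/r = (1.09 × 10^6)² / 6.35 × 10^-10 = 1.89 × 10^21 m/s²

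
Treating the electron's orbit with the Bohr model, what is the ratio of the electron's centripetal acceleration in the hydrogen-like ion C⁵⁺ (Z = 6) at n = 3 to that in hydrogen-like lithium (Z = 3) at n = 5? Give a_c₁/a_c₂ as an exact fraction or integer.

a_c ∝ Z^3 · n^-4
a_c₁/a_c₂ = (6/3)^3 · (3/5)^-4 = 5000/81

5000/81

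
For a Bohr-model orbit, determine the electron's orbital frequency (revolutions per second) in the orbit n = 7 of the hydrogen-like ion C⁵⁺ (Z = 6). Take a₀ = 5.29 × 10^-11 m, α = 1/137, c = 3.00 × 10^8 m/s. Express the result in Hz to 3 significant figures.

6.91 × 10^14 Hz

r = n²a₀/Z = 4.32 × 10^-10 m, v = Zαc/n = 1.88 × 10^6 m/s
f = v/(2πr) = 6.91 × 10^14 Hz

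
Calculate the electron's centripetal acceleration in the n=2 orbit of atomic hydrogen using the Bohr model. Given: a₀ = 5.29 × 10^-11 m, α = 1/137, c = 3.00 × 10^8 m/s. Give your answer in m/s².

5.67 × 10^21 m/s²

r = n²a₀/Z = 2.12 × 10^-10 m, v = Zαc/n = 1.09 × 10^6 m/s
a = v²/r = (1.09 × 10^6)² / 2.12 × 10^-10 = 5.67 × 10^21 m/s²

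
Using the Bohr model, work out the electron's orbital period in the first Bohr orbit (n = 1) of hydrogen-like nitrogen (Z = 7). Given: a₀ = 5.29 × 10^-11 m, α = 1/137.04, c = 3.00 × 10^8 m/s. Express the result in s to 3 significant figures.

3.10 × 10^-18 s

r = n²a₀/Z = 1²·5.29 × 10^-11/7 = 7.56 × 10^-12 m
v = Zαc/n = 7·0.00730·3.00 × 10^8/1 = 1.53 × 10^7 m/s
T = 2πr/v = 3.10 × 10^-18 s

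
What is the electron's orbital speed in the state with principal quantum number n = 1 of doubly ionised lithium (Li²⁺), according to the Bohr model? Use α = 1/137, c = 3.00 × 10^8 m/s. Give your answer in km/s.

6570 km/s

v_n = Zαc/n = 3 × 0.00730 × 3.00 × 10^8 / 1
    = 6570 km/s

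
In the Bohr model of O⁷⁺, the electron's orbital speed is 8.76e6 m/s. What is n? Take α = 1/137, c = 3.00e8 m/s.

v_n = Zαc/n ⇒ n = Zαc/v = 8 × 0.00730 × 3.00e8 / 8.76e6 ≈ 2.00
n = 2

2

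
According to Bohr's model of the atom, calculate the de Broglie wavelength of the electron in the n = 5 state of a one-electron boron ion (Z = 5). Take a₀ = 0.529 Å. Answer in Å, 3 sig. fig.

The Bohr quantisation condition is nλ = 2πr_n.
r_n = n²a₀/Z = 2.65 Å
λ = 2πr_n/n = 2π·2.65/5 = 3.32 Å

3.32 Å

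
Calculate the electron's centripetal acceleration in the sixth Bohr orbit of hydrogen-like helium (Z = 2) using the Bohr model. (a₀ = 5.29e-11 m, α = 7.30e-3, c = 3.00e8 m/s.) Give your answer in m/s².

5.60e20 m/s²

r = n²a₀/Z = 9.52e-10 m, v = Zαc/n = 7.30e5 m/s
a = v²/r = (7.30e5)² / 9.52e-10 = 5.60e20 m/s²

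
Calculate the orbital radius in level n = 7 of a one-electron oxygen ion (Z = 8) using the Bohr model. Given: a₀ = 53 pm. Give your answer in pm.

r_n = n²a₀/Z = 7² × 53 / 8
    = 49 × 53 / 8 = 320 pm

320 pm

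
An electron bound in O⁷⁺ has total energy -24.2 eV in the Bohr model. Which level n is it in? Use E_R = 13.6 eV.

6

E_n = −E_R Z²/n² ⇒ n² = E_R Z²/(−E_n) = 13.6 × 8² / 24.2 ≈ 35.97
n = 6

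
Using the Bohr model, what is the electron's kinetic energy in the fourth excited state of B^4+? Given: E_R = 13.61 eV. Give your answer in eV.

13.61 eV

For a Coulomb orbit the virial theorem gives K = −E_n.
E_n = −E_R·Z²/n², so K = E_R·Z²/n² = 13.61 × 5²/5² = 13.61 eV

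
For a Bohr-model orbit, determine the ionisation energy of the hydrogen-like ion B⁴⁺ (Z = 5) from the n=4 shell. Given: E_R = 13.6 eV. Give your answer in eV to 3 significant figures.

E_n = −E_R·Z²/n² = −13.6 × 5²/4² eV = -21.2 eV
Ionisation energy = −E_n = 21.2 eV

21.2 eV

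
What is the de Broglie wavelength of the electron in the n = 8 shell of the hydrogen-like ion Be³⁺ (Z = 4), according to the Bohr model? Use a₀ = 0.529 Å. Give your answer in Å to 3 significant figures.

The Bohr quantisation condition is nλ = 2πr_n.
r_n = n²a₀/Z = 8.46 Å
λ = 2πr_n/n = 2π·8.46/8 = 6.65 Å

6.65 Å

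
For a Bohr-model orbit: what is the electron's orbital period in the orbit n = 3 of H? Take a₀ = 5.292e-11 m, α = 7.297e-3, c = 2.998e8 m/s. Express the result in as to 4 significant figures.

r = n²a₀/Z = 3²·5.292e-11/1 = 4.763e-10 m
v = Zαc/n = 1·0.007297·2.998e8/3 = 7.292e5 m/s
T = 2πr/v = 4.104e-15 s = 4104 as

4104 as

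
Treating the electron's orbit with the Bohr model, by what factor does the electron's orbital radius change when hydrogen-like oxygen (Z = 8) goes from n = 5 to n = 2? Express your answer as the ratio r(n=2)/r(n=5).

4/25

r ∝ Z^-1 · n^2; with Z fixed, r ∝ n^2.
r(n=2)/r(n=5) = (2/5)^2 = 4/25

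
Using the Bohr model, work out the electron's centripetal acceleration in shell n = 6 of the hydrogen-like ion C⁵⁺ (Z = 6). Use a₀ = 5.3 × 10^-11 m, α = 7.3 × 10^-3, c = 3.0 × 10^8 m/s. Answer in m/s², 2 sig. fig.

r = n²a₀/Z = 3.2 × 10^-10 m, v = Zαc/n = 2.2 × 10^6 m/s
a = v²/r = (2.2 × 10^6)² / 3.2 × 10^-10 = 1.5 × 10^22 m/s²

1.5 × 10^22 m/s²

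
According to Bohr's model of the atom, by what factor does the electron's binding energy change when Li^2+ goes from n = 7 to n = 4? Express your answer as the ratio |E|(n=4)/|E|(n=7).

49/16

|E| ∝ Z^2 · n^-2; with Z fixed, |E| ∝ n^-2.
|E|(n=4)/|E|(n=7) = (4/7)^-2 = 49/16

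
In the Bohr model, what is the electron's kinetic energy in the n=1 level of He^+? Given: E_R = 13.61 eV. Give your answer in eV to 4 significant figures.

For a Coulomb orbit the virial theorem gives K = −E_n.
E_n = −E_R·Z²/n², so K = E_R·Z²/n² = 13.61 × 2²/1² = 54.44 eV

54.44 eV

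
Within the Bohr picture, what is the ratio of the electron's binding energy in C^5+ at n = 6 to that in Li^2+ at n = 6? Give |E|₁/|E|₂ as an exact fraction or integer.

4

|E| ∝ Z^2 · n^-2
|E|₁/|E|₂ = (6/3)^2 · (6/6)^-2 = 4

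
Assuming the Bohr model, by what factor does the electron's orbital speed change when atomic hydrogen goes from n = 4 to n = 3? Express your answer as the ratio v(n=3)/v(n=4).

4/3

v ∝ Z^1 · n^-1; with Z fixed, v ∝ n^-1.
v(n=3)/v(n=4) = (3/4)^-1 = 4/3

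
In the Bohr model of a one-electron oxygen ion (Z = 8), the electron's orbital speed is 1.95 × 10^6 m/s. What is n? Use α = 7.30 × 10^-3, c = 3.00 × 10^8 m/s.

v_n = Zαc/n ⇒ n = Zαc/v = 8 × 0.00730 × 3.00 × 10^8 / 1.95 × 10^6 ≈ 8.98
n = 9

9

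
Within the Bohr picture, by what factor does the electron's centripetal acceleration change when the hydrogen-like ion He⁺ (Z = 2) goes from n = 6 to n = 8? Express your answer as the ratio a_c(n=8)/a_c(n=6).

81/256

a_c ∝ Z^3 · n^-4; with Z fixed, a_c ∝ n^-4.
a_c(n=8)/a_c(n=6) = (8/6)^-4 = 81/256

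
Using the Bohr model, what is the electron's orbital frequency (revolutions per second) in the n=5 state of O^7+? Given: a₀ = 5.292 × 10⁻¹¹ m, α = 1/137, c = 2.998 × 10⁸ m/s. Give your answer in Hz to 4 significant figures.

r = n²a₀/Z = 1.654 × 10⁻¹⁰ m, v = Zαc/n = 3.501 × 10⁶ m/s
f = v/(2πr) = 3.370 × 10¹⁵ Hz

3.370 × 10¹⁵ Hz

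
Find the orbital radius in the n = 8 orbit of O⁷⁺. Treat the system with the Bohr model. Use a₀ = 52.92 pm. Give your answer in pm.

423.4 pm

r_n = n²a₀/Z = 8² × 52.92 / 8
    = 64 × 52.92 / 8 = 423.4 pm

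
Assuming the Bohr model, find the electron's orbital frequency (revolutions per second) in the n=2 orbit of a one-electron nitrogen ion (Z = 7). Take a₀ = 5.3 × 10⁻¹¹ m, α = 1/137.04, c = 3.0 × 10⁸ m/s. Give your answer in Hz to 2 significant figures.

r = n²a₀/Z = 3.0 × 10⁻¹¹ m, v = Zαc/n = 7.7 × 10⁶ m/s
f = v/(2πr) = 4.0 × 10¹⁶ Hz

4.0 × 10¹⁶ Hz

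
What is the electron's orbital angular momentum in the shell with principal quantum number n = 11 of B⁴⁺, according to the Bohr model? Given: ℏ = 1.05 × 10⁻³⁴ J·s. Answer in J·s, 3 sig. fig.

L_n = nℏ = 11 × 1.05 × 10⁻³⁴ = 1.16 × 10⁻³³ J·s

1.16 × 10⁻³³ J·s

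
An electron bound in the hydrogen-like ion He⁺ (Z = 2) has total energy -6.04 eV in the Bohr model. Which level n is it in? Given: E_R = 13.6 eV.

E_n = −E_R Z²/n² ⇒ n² = E_R Z²/(−E_n) = 13.6 × 2² / 6.04 ≈ 9.01
n = 3

3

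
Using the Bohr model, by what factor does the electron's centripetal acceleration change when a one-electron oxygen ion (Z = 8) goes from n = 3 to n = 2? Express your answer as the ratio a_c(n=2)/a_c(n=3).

a_c ∝ Z^3 · n^-4; with Z fixed, a_c ∝ n^-4.
a_c(n=2)/a_c(n=3) = (2/3)^-4 = 81/16

81/16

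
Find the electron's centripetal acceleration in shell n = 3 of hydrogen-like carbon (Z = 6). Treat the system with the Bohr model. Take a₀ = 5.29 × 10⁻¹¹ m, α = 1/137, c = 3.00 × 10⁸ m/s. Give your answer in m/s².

2.42 × 10²³ m/s²

r = n²a₀/Z = 7.94 × 10⁻¹¹ m, v = Zαc/n = 4.38 × 10⁶ m/s
a = v²/r = (4.38 × 10⁶)² / 7.94 × 10⁻¹¹ = 2.42 × 10²³ m/s²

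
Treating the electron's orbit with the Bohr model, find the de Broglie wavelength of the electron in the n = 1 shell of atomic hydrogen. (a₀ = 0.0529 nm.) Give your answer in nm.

0.332 nm

The Bohr quantisation condition is nλ = 2πr_n.
r_n = n²a₀/Z = 0.0529 nm
λ = 2πr_n/n = 2π·0.0529/1 = 0.332 nm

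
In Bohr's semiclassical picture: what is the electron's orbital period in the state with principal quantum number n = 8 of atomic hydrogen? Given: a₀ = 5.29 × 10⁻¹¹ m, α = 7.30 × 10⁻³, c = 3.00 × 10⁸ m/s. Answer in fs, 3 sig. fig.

r = n²a₀/Z = 8²·5.29 × 10⁻¹¹/1 = 3.39 × 10⁻⁹ m
v = Zαc/n = 1·0.00730·3.00 × 10⁸/8 = 2.74 × 10⁵ m/s
T = 2πr/v = 7.77 × 10⁻¹⁴ s = 77.7 fs

77.7 fs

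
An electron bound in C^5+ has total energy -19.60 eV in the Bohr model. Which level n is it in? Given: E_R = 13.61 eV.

E_n = −E_R Z²/n² ⇒ n² = E_R Z²/(−E_n) = 13.61 × 6² / 19.60 ≈ 25.00
n = 5

5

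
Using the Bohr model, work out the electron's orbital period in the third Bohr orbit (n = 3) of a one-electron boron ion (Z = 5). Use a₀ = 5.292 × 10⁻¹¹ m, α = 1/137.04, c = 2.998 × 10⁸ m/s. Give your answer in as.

r = n²a₀/Z = 3²·5.292 × 10⁻¹¹/5 = 9.526 × 10⁻¹¹ m
v = Zαc/n = 5·0.007297·2.998 × 10⁸/3 = 3.646 × 10⁶ m/s
T = 2πr/v = 1.641 × 10⁻¹⁶ s = 164.1 as

164.1 as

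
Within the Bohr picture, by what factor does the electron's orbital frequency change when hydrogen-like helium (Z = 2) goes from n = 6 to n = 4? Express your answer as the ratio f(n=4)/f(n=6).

f ∝ Z^2 · n^-3; with Z fixed, f ∝ n^-3.
f(n=4)/f(n=6) = (4/6)^-3 = 27/8

27/8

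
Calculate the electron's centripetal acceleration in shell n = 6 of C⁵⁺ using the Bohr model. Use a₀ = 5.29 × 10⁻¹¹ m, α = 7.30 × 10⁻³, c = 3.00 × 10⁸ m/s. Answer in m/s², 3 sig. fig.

r = n²a₀/Z = 3.17 × 10⁻¹⁰ m, v = Zαc/n = 2.19 × 10⁶ m/s
a = v²/r = (2.19 × 10⁶)² / 3.17 × 10⁻¹⁰ = 1.51 × 10²² m/s²

1.51 × 10²² m/s²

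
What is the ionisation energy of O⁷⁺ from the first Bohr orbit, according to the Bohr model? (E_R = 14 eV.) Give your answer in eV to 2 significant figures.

900 eV

E_n = −E_R·Z²/n² = −14 × 8²/1² eV = -900 eV
Ionisation energy = −E_n = 900 eV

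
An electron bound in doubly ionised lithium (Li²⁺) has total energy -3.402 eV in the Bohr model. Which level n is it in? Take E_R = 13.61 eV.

E_n = −E_R Z²/n² ⇒ n² = E_R Z²/(−E_n) = 13.61 × 3² / 3.402 ≈ 36.01
n = 6

6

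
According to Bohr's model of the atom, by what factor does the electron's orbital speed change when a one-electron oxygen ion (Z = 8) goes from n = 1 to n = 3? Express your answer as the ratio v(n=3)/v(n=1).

1/3

v ∝ Z^1 · n^-1; with Z fixed, v ∝ n^-1.
v(n=3)/v(n=1) = (3/1)^-1 = 1/3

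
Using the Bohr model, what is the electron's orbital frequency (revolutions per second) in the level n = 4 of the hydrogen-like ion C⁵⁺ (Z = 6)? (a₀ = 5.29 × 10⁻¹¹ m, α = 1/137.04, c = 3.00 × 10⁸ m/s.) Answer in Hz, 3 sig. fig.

r = n²a₀/Z = 1.41 × 10⁻¹⁰ m, v = Zαc/n = 3.28 × 10⁶ m/s
f = v/(2πr) = 3.70 × 10¹⁵ Hz

3.70 × 10¹⁵ Hz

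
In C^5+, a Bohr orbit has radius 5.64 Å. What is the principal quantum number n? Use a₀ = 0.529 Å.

8

r_n = n²a₀/Z ⇒ n² = rZ/a₀ = 5.64 × 6 / 0.529 ≈ 63.97
n = 8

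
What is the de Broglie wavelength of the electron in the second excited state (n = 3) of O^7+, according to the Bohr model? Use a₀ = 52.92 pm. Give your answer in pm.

124.7 pm

The Bohr quantisation condition is nλ = 2πr_n.
r_n = n²a₀/Z = 59.54 pm
λ = 2πr_n/n = 2π·59.54/3 = 124.7 pm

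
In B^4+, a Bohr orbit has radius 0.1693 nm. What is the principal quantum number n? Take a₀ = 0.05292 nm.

4

r_n = n²a₀/Z ⇒ n² = rZ/a₀ = 0.1693 × 5 / 0.05292 ≈ 16.00
n = 4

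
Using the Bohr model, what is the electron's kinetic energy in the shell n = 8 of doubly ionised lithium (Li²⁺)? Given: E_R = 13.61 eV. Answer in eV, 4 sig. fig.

For a Coulomb orbit the virial theorem gives K = −E_n.
E_n = −E_R·Z²/n², so K = E_R·Z²/n² = 13.61 × 3²/8² = 1.914 eV

1.914 eV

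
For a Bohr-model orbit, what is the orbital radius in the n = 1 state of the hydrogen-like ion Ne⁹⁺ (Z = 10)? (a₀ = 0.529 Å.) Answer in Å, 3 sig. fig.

0.0529 Å

r_n = n²a₀/Z = 1² × 0.529 / 10
    = 1 × 0.529 / 10 = 0.0529 Å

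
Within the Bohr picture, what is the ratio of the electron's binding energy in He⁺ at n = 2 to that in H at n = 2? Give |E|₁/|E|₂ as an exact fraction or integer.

4

|E| ∝ Z^2 · n^-2
|E|₁/|E|₂ = (2/1)^2 · (2/2)^-2 = 4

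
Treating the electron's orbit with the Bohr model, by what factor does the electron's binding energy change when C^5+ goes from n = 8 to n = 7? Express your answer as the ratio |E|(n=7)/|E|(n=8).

|E| ∝ Z^2 · n^-2; with Z fixed, |E| ∝ n^-2.
|E|(n=7)/|E|(n=8) = (7/8)^-2 = 64/49

64/49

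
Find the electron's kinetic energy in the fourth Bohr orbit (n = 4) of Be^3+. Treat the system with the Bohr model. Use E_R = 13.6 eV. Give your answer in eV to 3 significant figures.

For a Coulomb orbit the virial theorem gives K = −E_n.
E_n = −E_R·Z²/n², so K = E_R·Z²/n² = 13.6 × 4²/4² = 13.6 eV

13.6 eV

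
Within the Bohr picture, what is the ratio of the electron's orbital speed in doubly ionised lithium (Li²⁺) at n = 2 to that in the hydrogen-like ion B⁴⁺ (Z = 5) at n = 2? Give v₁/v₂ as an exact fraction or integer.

3/5

v ∝ Z^1 · n^-1
v₁/v₂ = (3/5)^1 · (2/2)^-1 = 3/5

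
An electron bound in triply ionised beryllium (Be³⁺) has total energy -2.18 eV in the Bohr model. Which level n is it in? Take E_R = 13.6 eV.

10

E_n = −E_R Z²/n² ⇒ n² = E_R Z²/(−E_n) = 13.6 × 4² / 2.18 ≈ 99.82
n = 10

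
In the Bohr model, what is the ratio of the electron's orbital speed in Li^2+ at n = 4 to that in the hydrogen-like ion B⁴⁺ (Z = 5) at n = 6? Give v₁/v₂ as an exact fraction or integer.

9/10

v ∝ Z^1 · n^-1
v₁/v₂ = (3/5)^1 · (4/6)^-1 = 9/10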